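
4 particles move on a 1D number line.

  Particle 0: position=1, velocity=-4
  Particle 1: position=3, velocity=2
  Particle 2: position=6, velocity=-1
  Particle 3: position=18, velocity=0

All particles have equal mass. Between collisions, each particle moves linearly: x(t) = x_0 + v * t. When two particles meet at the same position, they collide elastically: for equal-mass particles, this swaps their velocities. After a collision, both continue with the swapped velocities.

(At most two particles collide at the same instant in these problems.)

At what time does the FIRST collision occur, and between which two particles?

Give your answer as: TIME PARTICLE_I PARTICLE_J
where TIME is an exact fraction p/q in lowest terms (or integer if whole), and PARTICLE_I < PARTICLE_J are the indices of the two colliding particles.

Pair (0,1): pos 1,3 vel -4,2 -> not approaching (rel speed -6 <= 0)
Pair (1,2): pos 3,6 vel 2,-1 -> gap=3, closing at 3/unit, collide at t=1
Pair (2,3): pos 6,18 vel -1,0 -> not approaching (rel speed -1 <= 0)
Earliest collision: t=1 between 1 and 2

Answer: 1 1 2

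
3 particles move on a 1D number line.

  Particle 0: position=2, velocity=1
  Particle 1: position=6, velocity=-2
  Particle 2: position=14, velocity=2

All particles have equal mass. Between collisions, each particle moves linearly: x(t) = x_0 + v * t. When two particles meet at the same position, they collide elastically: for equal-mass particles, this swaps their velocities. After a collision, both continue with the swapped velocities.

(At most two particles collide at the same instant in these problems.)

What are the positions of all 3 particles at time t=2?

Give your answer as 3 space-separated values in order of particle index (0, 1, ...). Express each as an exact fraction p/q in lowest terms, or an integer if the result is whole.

Collision at t=4/3: particles 0 and 1 swap velocities; positions: p0=10/3 p1=10/3 p2=50/3; velocities now: v0=-2 v1=1 v2=2
Advance to t=2 (no further collisions before then); velocities: v0=-2 v1=1 v2=2; positions = 2 4 18

Answer: 2 4 18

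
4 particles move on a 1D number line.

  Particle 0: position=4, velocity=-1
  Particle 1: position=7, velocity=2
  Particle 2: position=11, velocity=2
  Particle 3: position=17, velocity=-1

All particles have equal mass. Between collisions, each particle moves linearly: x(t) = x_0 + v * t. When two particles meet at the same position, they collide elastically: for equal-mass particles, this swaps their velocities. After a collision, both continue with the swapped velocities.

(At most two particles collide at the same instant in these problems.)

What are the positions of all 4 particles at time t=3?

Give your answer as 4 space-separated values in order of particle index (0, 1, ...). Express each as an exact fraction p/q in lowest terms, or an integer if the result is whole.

Collision at t=2: particles 2 and 3 swap velocities; positions: p0=2 p1=11 p2=15 p3=15; velocities now: v0=-1 v1=2 v2=-1 v3=2
Advance to t=3 (no further collisions before then); velocities: v0=-1 v1=2 v2=-1 v3=2; positions = 1 13 14 17

Answer: 1 13 14 17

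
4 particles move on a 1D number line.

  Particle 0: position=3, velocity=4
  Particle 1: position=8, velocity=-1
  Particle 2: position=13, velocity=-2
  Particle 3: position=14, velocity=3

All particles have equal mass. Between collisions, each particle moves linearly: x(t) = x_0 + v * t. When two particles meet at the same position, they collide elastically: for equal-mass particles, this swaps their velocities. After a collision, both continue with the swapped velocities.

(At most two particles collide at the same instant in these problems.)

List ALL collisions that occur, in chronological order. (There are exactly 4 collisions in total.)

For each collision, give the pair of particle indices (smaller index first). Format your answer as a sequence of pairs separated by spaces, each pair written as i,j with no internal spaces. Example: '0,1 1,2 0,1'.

Answer: 0,1 1,2 0,1 2,3

Derivation:
Collision at t=1: particles 0 and 1 swap velocities; positions: p0=7 p1=7 p2=11 p3=17; velocities now: v0=-1 v1=4 v2=-2 v3=3
Collision at t=5/3: particles 1 and 2 swap velocities; positions: p0=19/3 p1=29/3 p2=29/3 p3=19; velocities now: v0=-1 v1=-2 v2=4 v3=3
Collision at t=5: particles 0 and 1 swap velocities; positions: p0=3 p1=3 p2=23 p3=29; velocities now: v0=-2 v1=-1 v2=4 v3=3
Collision at t=11: particles 2 and 3 swap velocities; positions: p0=-9 p1=-3 p2=47 p3=47; velocities now: v0=-2 v1=-1 v2=3 v3=4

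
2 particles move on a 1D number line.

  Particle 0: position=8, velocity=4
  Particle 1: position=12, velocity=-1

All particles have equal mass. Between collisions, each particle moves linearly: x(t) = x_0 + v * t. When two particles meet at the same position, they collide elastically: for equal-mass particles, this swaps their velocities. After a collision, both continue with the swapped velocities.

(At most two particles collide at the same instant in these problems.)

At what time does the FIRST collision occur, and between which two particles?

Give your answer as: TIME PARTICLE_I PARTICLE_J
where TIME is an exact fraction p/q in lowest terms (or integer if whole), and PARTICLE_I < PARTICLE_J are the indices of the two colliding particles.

Pair (0,1): pos 8,12 vel 4,-1 -> gap=4, closing at 5/unit, collide at t=4/5
Earliest collision: t=4/5 between 0 and 1

Answer: 4/5 0 1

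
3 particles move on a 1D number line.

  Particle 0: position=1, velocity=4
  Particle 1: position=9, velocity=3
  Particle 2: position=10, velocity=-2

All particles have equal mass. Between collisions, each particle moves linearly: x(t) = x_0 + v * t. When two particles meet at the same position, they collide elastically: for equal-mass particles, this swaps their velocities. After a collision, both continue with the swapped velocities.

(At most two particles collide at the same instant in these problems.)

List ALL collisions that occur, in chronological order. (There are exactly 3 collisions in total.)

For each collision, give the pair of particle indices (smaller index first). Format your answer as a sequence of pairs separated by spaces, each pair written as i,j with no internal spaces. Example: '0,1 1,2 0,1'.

Answer: 1,2 0,1 1,2

Derivation:
Collision at t=1/5: particles 1 and 2 swap velocities; positions: p0=9/5 p1=48/5 p2=48/5; velocities now: v0=4 v1=-2 v2=3
Collision at t=3/2: particles 0 and 1 swap velocities; positions: p0=7 p1=7 p2=27/2; velocities now: v0=-2 v1=4 v2=3
Collision at t=8: particles 1 and 2 swap velocities; positions: p0=-6 p1=33 p2=33; velocities now: v0=-2 v1=3 v2=4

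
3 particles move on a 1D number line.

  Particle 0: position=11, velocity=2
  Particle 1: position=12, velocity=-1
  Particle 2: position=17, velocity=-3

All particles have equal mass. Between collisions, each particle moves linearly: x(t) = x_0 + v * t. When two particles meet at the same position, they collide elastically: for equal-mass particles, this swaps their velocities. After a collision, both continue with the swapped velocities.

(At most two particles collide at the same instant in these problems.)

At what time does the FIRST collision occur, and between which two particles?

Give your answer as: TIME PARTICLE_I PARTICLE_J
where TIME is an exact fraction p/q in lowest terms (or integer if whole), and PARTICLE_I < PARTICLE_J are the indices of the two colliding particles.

Answer: 1/3 0 1

Derivation:
Pair (0,1): pos 11,12 vel 2,-1 -> gap=1, closing at 3/unit, collide at t=1/3
Pair (1,2): pos 12,17 vel -1,-3 -> gap=5, closing at 2/unit, collide at t=5/2
Earliest collision: t=1/3 between 0 and 1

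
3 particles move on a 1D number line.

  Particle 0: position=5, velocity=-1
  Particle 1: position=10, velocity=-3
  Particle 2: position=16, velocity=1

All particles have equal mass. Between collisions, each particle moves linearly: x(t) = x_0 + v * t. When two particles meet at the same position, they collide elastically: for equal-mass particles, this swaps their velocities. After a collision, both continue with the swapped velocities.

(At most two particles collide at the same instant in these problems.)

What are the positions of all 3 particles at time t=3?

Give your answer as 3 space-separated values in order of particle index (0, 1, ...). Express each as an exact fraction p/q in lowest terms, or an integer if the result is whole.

Collision at t=5/2: particles 0 and 1 swap velocities; positions: p0=5/2 p1=5/2 p2=37/2; velocities now: v0=-3 v1=-1 v2=1
Advance to t=3 (no further collisions before then); velocities: v0=-3 v1=-1 v2=1; positions = 1 2 19

Answer: 1 2 19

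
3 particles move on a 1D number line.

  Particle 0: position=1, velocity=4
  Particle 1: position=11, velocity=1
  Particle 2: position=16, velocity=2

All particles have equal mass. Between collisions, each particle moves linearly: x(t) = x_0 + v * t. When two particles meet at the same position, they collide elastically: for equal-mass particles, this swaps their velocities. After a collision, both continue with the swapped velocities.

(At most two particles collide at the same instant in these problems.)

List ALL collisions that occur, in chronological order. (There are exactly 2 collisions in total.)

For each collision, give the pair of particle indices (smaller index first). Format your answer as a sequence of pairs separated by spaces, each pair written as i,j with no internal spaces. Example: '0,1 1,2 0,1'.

Collision at t=10/3: particles 0 and 1 swap velocities; positions: p0=43/3 p1=43/3 p2=68/3; velocities now: v0=1 v1=4 v2=2
Collision at t=15/2: particles 1 and 2 swap velocities; positions: p0=37/2 p1=31 p2=31; velocities now: v0=1 v1=2 v2=4

Answer: 0,1 1,2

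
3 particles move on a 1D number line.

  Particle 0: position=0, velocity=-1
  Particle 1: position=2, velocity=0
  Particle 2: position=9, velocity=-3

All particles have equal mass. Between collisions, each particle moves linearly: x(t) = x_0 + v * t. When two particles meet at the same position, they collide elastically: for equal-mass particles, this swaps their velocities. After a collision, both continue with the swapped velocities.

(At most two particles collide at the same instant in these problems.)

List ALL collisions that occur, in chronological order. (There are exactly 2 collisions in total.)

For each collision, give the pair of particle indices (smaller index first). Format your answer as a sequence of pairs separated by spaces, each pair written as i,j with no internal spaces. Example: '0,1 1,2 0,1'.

Collision at t=7/3: particles 1 and 2 swap velocities; positions: p0=-7/3 p1=2 p2=2; velocities now: v0=-1 v1=-3 v2=0
Collision at t=9/2: particles 0 and 1 swap velocities; positions: p0=-9/2 p1=-9/2 p2=2; velocities now: v0=-3 v1=-1 v2=0

Answer: 1,2 0,1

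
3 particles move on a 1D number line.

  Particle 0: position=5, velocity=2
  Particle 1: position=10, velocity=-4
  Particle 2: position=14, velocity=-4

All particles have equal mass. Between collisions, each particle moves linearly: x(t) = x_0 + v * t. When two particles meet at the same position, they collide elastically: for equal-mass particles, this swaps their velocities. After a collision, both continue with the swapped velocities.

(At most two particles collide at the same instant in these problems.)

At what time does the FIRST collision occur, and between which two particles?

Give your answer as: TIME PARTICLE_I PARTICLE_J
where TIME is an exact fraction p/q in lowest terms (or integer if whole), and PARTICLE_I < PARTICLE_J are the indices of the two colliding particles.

Answer: 5/6 0 1

Derivation:
Pair (0,1): pos 5,10 vel 2,-4 -> gap=5, closing at 6/unit, collide at t=5/6
Pair (1,2): pos 10,14 vel -4,-4 -> not approaching (rel speed 0 <= 0)
Earliest collision: t=5/6 between 0 and 1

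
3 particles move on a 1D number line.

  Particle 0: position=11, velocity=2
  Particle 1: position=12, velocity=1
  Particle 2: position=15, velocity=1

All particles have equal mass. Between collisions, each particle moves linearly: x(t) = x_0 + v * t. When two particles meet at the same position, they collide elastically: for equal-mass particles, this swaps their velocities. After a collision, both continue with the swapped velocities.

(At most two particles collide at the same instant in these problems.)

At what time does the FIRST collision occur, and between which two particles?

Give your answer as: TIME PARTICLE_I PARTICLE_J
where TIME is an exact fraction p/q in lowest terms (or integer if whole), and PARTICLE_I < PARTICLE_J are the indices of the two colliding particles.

Pair (0,1): pos 11,12 vel 2,1 -> gap=1, closing at 1/unit, collide at t=1
Pair (1,2): pos 12,15 vel 1,1 -> not approaching (rel speed 0 <= 0)
Earliest collision: t=1 between 0 and 1

Answer: 1 0 1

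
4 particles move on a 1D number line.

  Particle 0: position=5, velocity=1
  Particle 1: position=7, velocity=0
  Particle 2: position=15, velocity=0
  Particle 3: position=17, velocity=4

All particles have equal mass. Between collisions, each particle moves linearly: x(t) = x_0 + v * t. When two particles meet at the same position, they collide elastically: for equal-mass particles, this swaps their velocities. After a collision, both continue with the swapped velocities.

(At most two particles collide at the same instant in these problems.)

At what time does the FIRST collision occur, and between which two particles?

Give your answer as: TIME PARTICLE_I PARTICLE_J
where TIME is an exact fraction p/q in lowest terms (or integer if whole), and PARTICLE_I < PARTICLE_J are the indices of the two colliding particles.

Pair (0,1): pos 5,7 vel 1,0 -> gap=2, closing at 1/unit, collide at t=2
Pair (1,2): pos 7,15 vel 0,0 -> not approaching (rel speed 0 <= 0)
Pair (2,3): pos 15,17 vel 0,4 -> not approaching (rel speed -4 <= 0)
Earliest collision: t=2 between 0 and 1

Answer: 2 0 1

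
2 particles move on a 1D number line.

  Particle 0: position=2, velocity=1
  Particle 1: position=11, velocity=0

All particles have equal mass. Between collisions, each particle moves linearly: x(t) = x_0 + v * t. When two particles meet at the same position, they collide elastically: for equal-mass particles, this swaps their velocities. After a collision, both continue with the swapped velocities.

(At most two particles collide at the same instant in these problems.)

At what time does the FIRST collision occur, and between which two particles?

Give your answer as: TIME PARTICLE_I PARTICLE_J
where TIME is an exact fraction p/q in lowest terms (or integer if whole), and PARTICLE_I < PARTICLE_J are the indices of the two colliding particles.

Pair (0,1): pos 2,11 vel 1,0 -> gap=9, closing at 1/unit, collide at t=9
Earliest collision: t=9 between 0 and 1

Answer: 9 0 1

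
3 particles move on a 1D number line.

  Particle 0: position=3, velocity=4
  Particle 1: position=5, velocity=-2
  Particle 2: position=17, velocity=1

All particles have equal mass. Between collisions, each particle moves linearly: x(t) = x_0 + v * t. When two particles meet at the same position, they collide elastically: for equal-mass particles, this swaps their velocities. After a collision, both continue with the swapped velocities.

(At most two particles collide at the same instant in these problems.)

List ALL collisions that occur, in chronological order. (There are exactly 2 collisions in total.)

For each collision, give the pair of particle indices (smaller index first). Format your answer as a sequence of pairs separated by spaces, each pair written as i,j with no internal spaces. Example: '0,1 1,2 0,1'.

Answer: 0,1 1,2

Derivation:
Collision at t=1/3: particles 0 and 1 swap velocities; positions: p0=13/3 p1=13/3 p2=52/3; velocities now: v0=-2 v1=4 v2=1
Collision at t=14/3: particles 1 and 2 swap velocities; positions: p0=-13/3 p1=65/3 p2=65/3; velocities now: v0=-2 v1=1 v2=4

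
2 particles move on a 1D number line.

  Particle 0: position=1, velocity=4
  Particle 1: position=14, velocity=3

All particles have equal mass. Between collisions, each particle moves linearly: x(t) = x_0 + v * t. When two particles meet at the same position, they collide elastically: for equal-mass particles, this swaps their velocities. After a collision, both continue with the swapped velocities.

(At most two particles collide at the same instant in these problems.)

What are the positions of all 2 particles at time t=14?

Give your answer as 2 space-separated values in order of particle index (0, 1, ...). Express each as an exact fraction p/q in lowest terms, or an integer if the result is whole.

Collision at t=13: particles 0 and 1 swap velocities; positions: p0=53 p1=53; velocities now: v0=3 v1=4
Advance to t=14 (no further collisions before then); velocities: v0=3 v1=4; positions = 56 57

Answer: 56 57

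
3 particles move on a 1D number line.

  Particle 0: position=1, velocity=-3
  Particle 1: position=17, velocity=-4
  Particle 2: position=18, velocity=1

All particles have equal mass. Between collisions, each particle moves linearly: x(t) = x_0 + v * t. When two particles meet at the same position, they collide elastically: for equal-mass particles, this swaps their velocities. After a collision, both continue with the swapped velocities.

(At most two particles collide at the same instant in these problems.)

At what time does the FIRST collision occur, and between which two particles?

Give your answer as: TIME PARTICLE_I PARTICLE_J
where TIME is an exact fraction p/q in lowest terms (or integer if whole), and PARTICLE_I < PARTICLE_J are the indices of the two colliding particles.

Pair (0,1): pos 1,17 vel -3,-4 -> gap=16, closing at 1/unit, collide at t=16
Pair (1,2): pos 17,18 vel -4,1 -> not approaching (rel speed -5 <= 0)
Earliest collision: t=16 between 0 and 1

Answer: 16 0 1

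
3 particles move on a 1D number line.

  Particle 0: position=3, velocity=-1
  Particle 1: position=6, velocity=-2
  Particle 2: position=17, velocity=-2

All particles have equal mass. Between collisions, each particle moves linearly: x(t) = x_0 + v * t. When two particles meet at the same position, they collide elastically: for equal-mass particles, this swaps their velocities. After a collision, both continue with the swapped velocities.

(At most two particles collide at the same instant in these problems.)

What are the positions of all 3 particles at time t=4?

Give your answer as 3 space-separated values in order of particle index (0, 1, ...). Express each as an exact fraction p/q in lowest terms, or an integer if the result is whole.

Answer: -2 -1 9

Derivation:
Collision at t=3: particles 0 and 1 swap velocities; positions: p0=0 p1=0 p2=11; velocities now: v0=-2 v1=-1 v2=-2
Advance to t=4 (no further collisions before then); velocities: v0=-2 v1=-1 v2=-2; positions = -2 -1 9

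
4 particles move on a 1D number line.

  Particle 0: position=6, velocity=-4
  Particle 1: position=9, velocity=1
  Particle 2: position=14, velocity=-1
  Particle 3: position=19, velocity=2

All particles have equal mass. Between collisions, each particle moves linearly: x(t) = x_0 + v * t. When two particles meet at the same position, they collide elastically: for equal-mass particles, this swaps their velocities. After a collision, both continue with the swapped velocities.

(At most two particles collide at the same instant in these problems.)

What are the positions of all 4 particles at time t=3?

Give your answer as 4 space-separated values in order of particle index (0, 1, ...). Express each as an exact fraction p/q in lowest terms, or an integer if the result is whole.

Collision at t=5/2: particles 1 and 2 swap velocities; positions: p0=-4 p1=23/2 p2=23/2 p3=24; velocities now: v0=-4 v1=-1 v2=1 v3=2
Advance to t=3 (no further collisions before then); velocities: v0=-4 v1=-1 v2=1 v3=2; positions = -6 11 12 25

Answer: -6 11 12 25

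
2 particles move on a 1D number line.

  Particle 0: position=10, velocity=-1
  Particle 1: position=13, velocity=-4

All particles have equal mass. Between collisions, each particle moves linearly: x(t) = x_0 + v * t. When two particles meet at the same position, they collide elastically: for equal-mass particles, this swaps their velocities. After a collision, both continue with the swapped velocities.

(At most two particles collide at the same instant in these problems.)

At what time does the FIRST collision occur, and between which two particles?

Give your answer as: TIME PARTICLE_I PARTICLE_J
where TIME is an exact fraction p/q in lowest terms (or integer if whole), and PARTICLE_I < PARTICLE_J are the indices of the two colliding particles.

Answer: 1 0 1

Derivation:
Pair (0,1): pos 10,13 vel -1,-4 -> gap=3, closing at 3/unit, collide at t=1
Earliest collision: t=1 between 0 and 1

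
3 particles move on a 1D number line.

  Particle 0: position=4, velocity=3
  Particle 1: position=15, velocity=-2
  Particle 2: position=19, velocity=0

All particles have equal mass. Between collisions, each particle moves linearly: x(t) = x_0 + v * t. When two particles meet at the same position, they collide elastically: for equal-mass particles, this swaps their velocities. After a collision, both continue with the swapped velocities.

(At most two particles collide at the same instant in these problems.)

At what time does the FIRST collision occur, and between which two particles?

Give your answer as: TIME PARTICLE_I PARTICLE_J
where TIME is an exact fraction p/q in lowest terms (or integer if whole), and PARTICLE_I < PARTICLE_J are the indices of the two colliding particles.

Pair (0,1): pos 4,15 vel 3,-2 -> gap=11, closing at 5/unit, collide at t=11/5
Pair (1,2): pos 15,19 vel -2,0 -> not approaching (rel speed -2 <= 0)
Earliest collision: t=11/5 between 0 and 1

Answer: 11/5 0 1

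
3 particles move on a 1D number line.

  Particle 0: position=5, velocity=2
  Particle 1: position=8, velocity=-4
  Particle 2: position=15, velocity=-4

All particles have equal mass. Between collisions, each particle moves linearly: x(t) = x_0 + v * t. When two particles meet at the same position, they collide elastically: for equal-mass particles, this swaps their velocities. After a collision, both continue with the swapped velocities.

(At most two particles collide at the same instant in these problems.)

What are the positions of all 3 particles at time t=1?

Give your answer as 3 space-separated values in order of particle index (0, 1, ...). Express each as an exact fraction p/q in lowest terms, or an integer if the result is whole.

Answer: 4 7 11

Derivation:
Collision at t=1/2: particles 0 and 1 swap velocities; positions: p0=6 p1=6 p2=13; velocities now: v0=-4 v1=2 v2=-4
Advance to t=1 (no further collisions before then); velocities: v0=-4 v1=2 v2=-4; positions = 4 7 11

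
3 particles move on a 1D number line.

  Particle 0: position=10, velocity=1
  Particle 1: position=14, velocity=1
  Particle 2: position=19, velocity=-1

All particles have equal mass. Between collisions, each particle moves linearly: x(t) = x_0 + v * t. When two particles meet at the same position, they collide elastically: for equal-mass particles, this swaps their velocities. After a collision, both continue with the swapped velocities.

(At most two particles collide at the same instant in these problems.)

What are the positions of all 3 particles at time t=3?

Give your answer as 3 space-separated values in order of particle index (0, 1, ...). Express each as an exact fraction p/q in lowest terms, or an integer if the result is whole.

Answer: 13 16 17

Derivation:
Collision at t=5/2: particles 1 and 2 swap velocities; positions: p0=25/2 p1=33/2 p2=33/2; velocities now: v0=1 v1=-1 v2=1
Advance to t=3 (no further collisions before then); velocities: v0=1 v1=-1 v2=1; positions = 13 16 17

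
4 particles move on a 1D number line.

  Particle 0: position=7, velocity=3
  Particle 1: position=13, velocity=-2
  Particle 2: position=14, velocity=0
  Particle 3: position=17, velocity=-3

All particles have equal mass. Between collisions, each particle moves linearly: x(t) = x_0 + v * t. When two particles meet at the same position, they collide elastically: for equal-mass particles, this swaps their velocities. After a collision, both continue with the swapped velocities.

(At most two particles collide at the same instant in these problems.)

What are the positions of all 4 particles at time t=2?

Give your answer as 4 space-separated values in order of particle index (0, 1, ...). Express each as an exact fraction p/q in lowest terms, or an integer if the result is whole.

Answer: 9 11 13 14

Derivation:
Collision at t=1: particles 2 and 3 swap velocities; positions: p0=10 p1=11 p2=14 p3=14; velocities now: v0=3 v1=-2 v2=-3 v3=0
Collision at t=6/5: particles 0 and 1 swap velocities; positions: p0=53/5 p1=53/5 p2=67/5 p3=14; velocities now: v0=-2 v1=3 v2=-3 v3=0
Collision at t=5/3: particles 1 and 2 swap velocities; positions: p0=29/3 p1=12 p2=12 p3=14; velocities now: v0=-2 v1=-3 v2=3 v3=0
Advance to t=2 (no further collisions before then); velocities: v0=-2 v1=-3 v2=3 v3=0; positions = 9 11 13 14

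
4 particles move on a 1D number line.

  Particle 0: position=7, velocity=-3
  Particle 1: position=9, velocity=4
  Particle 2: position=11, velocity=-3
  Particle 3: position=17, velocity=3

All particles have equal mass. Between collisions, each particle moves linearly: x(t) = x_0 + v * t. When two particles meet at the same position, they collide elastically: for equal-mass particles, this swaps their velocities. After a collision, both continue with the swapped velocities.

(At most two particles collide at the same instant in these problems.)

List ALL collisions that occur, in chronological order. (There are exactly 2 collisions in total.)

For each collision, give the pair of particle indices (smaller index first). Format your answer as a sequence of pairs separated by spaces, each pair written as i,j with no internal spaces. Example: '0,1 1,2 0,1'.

Collision at t=2/7: particles 1 and 2 swap velocities; positions: p0=43/7 p1=71/7 p2=71/7 p3=125/7; velocities now: v0=-3 v1=-3 v2=4 v3=3
Collision at t=8: particles 2 and 3 swap velocities; positions: p0=-17 p1=-13 p2=41 p3=41; velocities now: v0=-3 v1=-3 v2=3 v3=4

Answer: 1,2 2,3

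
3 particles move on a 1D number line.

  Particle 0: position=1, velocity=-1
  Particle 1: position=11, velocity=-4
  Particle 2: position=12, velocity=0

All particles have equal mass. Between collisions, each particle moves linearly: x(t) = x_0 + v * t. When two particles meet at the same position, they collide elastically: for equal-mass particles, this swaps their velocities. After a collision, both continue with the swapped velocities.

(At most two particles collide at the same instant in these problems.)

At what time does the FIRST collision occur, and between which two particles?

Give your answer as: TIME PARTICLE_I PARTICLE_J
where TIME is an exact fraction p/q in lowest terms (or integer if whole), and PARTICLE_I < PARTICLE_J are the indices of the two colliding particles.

Pair (0,1): pos 1,11 vel -1,-4 -> gap=10, closing at 3/unit, collide at t=10/3
Pair (1,2): pos 11,12 vel -4,0 -> not approaching (rel speed -4 <= 0)
Earliest collision: t=10/3 between 0 and 1

Answer: 10/3 0 1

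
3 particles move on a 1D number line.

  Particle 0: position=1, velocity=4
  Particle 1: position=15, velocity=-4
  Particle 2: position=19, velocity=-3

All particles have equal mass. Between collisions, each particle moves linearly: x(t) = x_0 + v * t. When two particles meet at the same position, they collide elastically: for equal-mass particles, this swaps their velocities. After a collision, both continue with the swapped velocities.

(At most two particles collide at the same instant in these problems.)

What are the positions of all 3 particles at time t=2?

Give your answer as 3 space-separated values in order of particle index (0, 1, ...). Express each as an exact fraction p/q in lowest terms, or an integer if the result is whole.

Collision at t=7/4: particles 0 and 1 swap velocities; positions: p0=8 p1=8 p2=55/4; velocities now: v0=-4 v1=4 v2=-3
Advance to t=2 (no further collisions before then); velocities: v0=-4 v1=4 v2=-3; positions = 7 9 13

Answer: 7 9 13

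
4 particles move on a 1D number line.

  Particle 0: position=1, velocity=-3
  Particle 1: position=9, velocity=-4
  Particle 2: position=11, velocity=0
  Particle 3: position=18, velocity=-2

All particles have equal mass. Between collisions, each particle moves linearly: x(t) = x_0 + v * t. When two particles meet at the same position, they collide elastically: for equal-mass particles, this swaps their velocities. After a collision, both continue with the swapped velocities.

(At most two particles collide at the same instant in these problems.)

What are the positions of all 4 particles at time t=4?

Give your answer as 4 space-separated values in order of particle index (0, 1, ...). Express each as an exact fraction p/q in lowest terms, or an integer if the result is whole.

Answer: -11 -7 10 11

Derivation:
Collision at t=7/2: particles 2 and 3 swap velocities; positions: p0=-19/2 p1=-5 p2=11 p3=11; velocities now: v0=-3 v1=-4 v2=-2 v3=0
Advance to t=4 (no further collisions before then); velocities: v0=-3 v1=-4 v2=-2 v3=0; positions = -11 -7 10 11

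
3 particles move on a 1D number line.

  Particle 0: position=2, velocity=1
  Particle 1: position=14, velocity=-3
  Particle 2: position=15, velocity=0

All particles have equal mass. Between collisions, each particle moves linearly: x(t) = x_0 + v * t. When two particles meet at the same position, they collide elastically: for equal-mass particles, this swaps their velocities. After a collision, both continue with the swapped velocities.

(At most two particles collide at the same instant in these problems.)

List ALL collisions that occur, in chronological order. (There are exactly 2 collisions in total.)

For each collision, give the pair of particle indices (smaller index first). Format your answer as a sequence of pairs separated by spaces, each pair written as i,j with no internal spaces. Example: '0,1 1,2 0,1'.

Answer: 0,1 1,2

Derivation:
Collision at t=3: particles 0 and 1 swap velocities; positions: p0=5 p1=5 p2=15; velocities now: v0=-3 v1=1 v2=0
Collision at t=13: particles 1 and 2 swap velocities; positions: p0=-25 p1=15 p2=15; velocities now: v0=-3 v1=0 v2=1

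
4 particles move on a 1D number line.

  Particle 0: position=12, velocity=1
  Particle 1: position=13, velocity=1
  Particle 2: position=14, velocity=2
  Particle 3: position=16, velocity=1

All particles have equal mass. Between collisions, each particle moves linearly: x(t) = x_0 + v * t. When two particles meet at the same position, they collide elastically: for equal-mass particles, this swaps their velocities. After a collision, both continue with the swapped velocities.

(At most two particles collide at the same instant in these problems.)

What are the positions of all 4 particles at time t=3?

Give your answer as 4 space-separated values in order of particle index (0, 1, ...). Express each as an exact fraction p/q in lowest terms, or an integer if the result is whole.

Collision at t=2: particles 2 and 3 swap velocities; positions: p0=14 p1=15 p2=18 p3=18; velocities now: v0=1 v1=1 v2=1 v3=2
Advance to t=3 (no further collisions before then); velocities: v0=1 v1=1 v2=1 v3=2; positions = 15 16 19 20

Answer: 15 16 19 20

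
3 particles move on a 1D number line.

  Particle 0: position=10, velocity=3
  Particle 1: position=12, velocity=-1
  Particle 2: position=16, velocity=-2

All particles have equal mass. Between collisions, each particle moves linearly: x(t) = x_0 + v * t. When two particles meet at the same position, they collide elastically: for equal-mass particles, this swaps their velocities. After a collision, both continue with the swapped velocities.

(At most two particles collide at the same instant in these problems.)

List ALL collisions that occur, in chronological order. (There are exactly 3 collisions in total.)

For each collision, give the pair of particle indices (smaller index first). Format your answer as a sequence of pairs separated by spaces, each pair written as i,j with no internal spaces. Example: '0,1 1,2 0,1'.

Answer: 0,1 1,2 0,1

Derivation:
Collision at t=1/2: particles 0 and 1 swap velocities; positions: p0=23/2 p1=23/2 p2=15; velocities now: v0=-1 v1=3 v2=-2
Collision at t=6/5: particles 1 and 2 swap velocities; positions: p0=54/5 p1=68/5 p2=68/5; velocities now: v0=-1 v1=-2 v2=3
Collision at t=4: particles 0 and 1 swap velocities; positions: p0=8 p1=8 p2=22; velocities now: v0=-2 v1=-1 v2=3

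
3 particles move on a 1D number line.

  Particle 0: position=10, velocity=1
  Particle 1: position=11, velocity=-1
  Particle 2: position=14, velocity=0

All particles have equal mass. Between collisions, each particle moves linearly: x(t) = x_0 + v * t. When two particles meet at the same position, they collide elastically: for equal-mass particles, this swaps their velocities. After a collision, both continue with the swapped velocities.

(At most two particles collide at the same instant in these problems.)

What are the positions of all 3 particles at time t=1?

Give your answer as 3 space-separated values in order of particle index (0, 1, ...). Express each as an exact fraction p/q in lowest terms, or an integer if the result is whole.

Answer: 10 11 14

Derivation:
Collision at t=1/2: particles 0 and 1 swap velocities; positions: p0=21/2 p1=21/2 p2=14; velocities now: v0=-1 v1=1 v2=0
Advance to t=1 (no further collisions before then); velocities: v0=-1 v1=1 v2=0; positions = 10 11 14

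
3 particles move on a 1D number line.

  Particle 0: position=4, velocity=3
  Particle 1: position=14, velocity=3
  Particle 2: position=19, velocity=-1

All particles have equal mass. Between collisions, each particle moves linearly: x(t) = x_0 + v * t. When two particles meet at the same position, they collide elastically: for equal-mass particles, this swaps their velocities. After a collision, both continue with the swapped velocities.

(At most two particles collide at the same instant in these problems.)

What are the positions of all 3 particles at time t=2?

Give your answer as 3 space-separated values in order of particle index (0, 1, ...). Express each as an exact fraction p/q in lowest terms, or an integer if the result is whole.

Answer: 10 17 20

Derivation:
Collision at t=5/4: particles 1 and 2 swap velocities; positions: p0=31/4 p1=71/4 p2=71/4; velocities now: v0=3 v1=-1 v2=3
Advance to t=2 (no further collisions before then); velocities: v0=3 v1=-1 v2=3; positions = 10 17 20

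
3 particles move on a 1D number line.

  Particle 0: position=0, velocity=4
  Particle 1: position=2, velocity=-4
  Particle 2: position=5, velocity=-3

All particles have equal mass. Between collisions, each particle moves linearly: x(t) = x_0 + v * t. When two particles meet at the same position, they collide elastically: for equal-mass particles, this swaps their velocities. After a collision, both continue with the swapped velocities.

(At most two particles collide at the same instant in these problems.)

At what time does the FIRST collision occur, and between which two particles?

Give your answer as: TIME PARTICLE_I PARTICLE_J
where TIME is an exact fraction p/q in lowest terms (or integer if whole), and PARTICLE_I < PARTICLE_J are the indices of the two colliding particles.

Pair (0,1): pos 0,2 vel 4,-4 -> gap=2, closing at 8/unit, collide at t=1/4
Pair (1,2): pos 2,5 vel -4,-3 -> not approaching (rel speed -1 <= 0)
Earliest collision: t=1/4 between 0 and 1

Answer: 1/4 0 1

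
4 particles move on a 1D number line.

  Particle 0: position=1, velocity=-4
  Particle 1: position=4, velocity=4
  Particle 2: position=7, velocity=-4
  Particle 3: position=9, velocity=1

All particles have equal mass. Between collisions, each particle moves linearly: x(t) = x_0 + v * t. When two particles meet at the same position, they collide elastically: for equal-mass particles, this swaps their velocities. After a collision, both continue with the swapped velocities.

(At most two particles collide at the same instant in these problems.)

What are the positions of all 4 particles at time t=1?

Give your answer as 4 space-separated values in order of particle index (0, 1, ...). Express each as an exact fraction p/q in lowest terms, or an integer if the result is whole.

Answer: -3 3 8 10

Derivation:
Collision at t=3/8: particles 1 and 2 swap velocities; positions: p0=-1/2 p1=11/2 p2=11/2 p3=75/8; velocities now: v0=-4 v1=-4 v2=4 v3=1
Advance to t=1 (no further collisions before then); velocities: v0=-4 v1=-4 v2=4 v3=1; positions = -3 3 8 10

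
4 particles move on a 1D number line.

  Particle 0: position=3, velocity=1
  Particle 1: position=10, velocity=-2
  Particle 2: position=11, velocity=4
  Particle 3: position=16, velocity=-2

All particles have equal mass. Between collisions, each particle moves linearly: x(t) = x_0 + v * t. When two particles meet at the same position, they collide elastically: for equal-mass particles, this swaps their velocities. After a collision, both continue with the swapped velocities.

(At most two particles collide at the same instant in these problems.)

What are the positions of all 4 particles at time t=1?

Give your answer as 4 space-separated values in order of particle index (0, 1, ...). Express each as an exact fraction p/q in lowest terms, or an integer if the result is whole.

Answer: 4 8 14 15

Derivation:
Collision at t=5/6: particles 2 and 3 swap velocities; positions: p0=23/6 p1=25/3 p2=43/3 p3=43/3; velocities now: v0=1 v1=-2 v2=-2 v3=4
Advance to t=1 (no further collisions before then); velocities: v0=1 v1=-2 v2=-2 v3=4; positions = 4 8 14 15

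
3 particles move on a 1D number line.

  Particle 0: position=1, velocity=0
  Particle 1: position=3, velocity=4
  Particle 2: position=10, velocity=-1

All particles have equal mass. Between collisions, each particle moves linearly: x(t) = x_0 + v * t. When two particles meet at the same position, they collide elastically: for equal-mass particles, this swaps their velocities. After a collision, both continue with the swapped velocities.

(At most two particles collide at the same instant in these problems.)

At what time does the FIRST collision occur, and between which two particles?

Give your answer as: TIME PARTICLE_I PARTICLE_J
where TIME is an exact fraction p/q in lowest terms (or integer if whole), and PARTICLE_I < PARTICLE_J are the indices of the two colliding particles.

Answer: 7/5 1 2

Derivation:
Pair (0,1): pos 1,3 vel 0,4 -> not approaching (rel speed -4 <= 0)
Pair (1,2): pos 3,10 vel 4,-1 -> gap=7, closing at 5/unit, collide at t=7/5
Earliest collision: t=7/5 between 1 and 2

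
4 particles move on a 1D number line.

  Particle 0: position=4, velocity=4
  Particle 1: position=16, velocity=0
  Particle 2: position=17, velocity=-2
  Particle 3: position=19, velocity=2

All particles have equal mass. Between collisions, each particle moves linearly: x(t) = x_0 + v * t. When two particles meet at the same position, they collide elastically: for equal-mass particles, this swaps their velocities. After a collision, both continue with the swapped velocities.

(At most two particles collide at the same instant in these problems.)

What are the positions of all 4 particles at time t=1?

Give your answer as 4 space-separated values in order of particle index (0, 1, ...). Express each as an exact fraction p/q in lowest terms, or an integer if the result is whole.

Collision at t=1/2: particles 1 and 2 swap velocities; positions: p0=6 p1=16 p2=16 p3=20; velocities now: v0=4 v1=-2 v2=0 v3=2
Advance to t=1 (no further collisions before then); velocities: v0=4 v1=-2 v2=0 v3=2; positions = 8 15 16 21

Answer: 8 15 16 21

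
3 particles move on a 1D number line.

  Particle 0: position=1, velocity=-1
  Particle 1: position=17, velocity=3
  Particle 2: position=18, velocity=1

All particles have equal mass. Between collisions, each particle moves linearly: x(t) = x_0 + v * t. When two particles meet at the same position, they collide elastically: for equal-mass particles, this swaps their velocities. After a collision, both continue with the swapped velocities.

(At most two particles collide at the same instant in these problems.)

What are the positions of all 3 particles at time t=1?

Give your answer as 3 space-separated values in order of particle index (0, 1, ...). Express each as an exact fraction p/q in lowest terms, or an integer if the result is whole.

Answer: 0 19 20

Derivation:
Collision at t=1/2: particles 1 and 2 swap velocities; positions: p0=1/2 p1=37/2 p2=37/2; velocities now: v0=-1 v1=1 v2=3
Advance to t=1 (no further collisions before then); velocities: v0=-1 v1=1 v2=3; positions = 0 19 20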